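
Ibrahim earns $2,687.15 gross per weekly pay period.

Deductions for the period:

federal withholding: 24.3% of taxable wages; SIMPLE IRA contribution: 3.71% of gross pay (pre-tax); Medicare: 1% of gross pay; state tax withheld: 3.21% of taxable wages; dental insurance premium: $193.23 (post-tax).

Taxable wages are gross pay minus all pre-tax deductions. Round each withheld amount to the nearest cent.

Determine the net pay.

$1,655.55

SIMPLE IRA contribution: $2,687.15 × 0.0371 = $99.69
Taxable wages = $2,687.15 − $99.69 = $2,587.46
Federal withholding: $2,587.46 × 0.243 = $628.75
State tax withheld: $2,587.46 × 0.0321 = $83.06
Medicare: $2,687.15 × 0.01 = $26.87
Dental insurance premium: $193.23
Total deductions = $99.69 + $628.75 + $83.06 + $26.87 + $193.23 = $1,031.60
Net pay = $2,687.15 − $1,031.60 = $1,655.55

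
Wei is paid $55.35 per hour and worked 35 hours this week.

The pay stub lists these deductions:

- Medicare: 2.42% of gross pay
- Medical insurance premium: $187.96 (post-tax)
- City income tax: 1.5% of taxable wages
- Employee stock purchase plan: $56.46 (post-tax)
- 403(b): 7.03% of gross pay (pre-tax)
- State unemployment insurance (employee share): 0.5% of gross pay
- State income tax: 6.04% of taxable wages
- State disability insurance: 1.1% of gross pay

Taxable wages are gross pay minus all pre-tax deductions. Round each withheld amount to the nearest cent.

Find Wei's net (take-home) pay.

$1,342.96

Gross pay: 35 × $55.35 = $1,937.25
403(b): $1,937.25 × 0.0703 = $136.19
Taxable wages = $1,937.25 − $136.19 = $1,801.06
State income tax: $1,801.06 × 0.0604 = $108.78
City income tax: $1,801.06 × 0.015 = $27.02
Medicare: $1,937.25 × 0.0242 = $46.88
State unemployment insurance (employee share): $1,937.25 × 0.005 = $9.69
State disability insurance: $1,937.25 × 0.011 = $21.31
Employee stock purchase plan: $56.46
Medical insurance premium: $187.96
Total deductions = $136.19 + $108.78 + $27.02 + $46.88 + $9.69 + $21.31 + $56.46 + $187.96 = $594.29
Net pay = $1,937.25 − $594.29 = $1,342.96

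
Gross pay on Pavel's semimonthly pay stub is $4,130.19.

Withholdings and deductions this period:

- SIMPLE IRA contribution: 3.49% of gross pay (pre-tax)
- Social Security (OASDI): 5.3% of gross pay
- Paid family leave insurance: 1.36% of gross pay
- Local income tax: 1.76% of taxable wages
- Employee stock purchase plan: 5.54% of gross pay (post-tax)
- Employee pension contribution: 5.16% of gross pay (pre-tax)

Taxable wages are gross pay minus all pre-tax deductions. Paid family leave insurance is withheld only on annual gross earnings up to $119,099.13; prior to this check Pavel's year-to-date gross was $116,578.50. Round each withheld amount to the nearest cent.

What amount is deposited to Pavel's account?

$3,224.54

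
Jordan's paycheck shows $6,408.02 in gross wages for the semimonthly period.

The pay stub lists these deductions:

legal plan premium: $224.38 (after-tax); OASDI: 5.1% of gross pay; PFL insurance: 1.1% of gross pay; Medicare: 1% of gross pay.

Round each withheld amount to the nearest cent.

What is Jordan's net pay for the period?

Medicare: $6,408.02 × 0.01 = $64.08
OASDI: $6,408.02 × 0.051 = $326.81
PFL insurance: $6,408.02 × 0.011 = $70.49
Legal plan premium: $224.38
Total deductions = $64.08 + $326.81 + $70.49 + $224.38 = $685.76
Net pay = $6,408.02 − $685.76 = $5,722.26

$5,722.26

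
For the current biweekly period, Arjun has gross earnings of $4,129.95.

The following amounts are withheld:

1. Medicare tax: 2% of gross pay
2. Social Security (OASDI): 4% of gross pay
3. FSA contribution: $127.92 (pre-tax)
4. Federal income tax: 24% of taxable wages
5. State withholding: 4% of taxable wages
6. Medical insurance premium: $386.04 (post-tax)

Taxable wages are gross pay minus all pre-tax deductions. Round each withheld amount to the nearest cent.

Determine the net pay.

$2,247.62

FSA contribution: $127.92
Taxable wages = $4,129.95 − $127.92 = $4,002.03
State withholding: $4,002.03 × 0.04 = $160.08
Federal income tax: $4,002.03 × 0.24 = $960.49
Social Security (OASDI): $4,129.95 × 0.04 = $165.20
Medicare tax: $4,129.95 × 0.02 = $82.60
Medical insurance premium: $386.04
Total deductions = $127.92 + $160.08 + $960.49 + $165.20 + $82.60 + $386.04 = $1,882.33
Net pay = $4,129.95 − $1,882.33 = $2,247.62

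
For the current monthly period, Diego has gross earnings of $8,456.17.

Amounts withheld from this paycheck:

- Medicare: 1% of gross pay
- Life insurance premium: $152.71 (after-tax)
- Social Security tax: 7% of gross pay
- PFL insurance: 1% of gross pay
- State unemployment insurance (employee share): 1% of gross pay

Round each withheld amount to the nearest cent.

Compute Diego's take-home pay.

Medicare: $8,456.17 × 0.01 = $84.56
State unemployment insurance (employee share): $8,456.17 × 0.01 = $84.56
Social Security tax: $8,456.17 × 0.07 = $591.93
PFL insurance: $8,456.17 × 0.01 = $84.56
Life insurance premium: $152.71
Total deductions = $84.56 + $84.56 + $591.93 + $84.56 + $152.71 = $998.32
Net pay = $8,456.17 − $998.32 = $7,457.85

$7,457.85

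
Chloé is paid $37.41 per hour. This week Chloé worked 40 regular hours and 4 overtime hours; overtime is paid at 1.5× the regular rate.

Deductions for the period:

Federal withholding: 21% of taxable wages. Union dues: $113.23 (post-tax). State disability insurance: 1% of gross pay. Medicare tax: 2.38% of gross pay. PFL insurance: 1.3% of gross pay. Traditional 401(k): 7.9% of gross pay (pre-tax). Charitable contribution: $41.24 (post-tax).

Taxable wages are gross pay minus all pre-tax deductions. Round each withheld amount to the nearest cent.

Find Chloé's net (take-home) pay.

$1,017.07

Regular pay: 40 × $37.41 = $1,496.40
Overtime pay: 4 × $37.41 × 1.5 = $224.46
Gross pay = $1,496.40 + $224.46 = $1,720.86
Traditional 401(k): $1,720.86 × 0.079 = $135.95
Taxable wages = $1,720.86 − $135.95 = $1,584.91
Federal withholding: $1,584.91 × 0.21 = $332.83
State disability insurance: $1,720.86 × 0.01 = $17.21
Medicare tax: $1,720.86 × 0.0238 = $40.96
PFL insurance: $1,720.86 × 0.013 = $22.37
Union dues: $113.23
Charitable contribution: $41.24
Total deductions = $135.95 + $332.83 + $17.21 + $40.96 + $22.37 + $113.23 + $41.24 = $703.79
Net pay = $1,720.86 − $703.79 = $1,017.07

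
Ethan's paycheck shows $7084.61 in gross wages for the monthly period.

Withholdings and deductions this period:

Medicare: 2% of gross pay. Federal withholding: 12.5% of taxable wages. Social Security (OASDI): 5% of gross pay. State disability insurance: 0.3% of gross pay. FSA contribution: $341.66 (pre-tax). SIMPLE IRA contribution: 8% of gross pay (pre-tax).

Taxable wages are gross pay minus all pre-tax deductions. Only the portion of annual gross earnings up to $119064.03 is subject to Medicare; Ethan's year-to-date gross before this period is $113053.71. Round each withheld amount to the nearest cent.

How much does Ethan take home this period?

$4908.47

SIMPLE IRA contribution: $7084.61 × 0.08 = $566.77
FSA contribution: $341.66
Pre-tax total = $566.77 + $341.66 = $908.43
Taxable wages = $7084.61 − $908.43 = $6176.18
Federal withholding: $6176.18 × 0.125 = $772.02
Social Security (OASDI): $7084.61 × 0.05 = $354.23
State disability insurance: $7084.61 × 0.003 = $21.25
Medicare: only $119064.03 − $113053.71 = $6010.32 of this check is subject → $6010.32 × 0.02 = $120.21
Total deductions = $566.77 + $341.66 + $772.02 + $354.23 + $21.25 + $120.21 = $2176.14
Net pay = $7084.61 − $2176.14 = $4908.47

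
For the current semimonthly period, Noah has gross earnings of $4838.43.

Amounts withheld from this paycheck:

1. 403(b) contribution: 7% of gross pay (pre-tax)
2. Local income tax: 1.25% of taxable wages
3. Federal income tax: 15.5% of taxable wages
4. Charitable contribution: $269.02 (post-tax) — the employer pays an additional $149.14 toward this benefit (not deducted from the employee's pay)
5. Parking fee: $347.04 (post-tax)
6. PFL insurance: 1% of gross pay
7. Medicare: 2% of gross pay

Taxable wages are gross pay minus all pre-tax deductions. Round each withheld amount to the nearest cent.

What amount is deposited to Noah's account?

$2984.82

403(b) contribution: $4838.43 × 0.07 = $338.69
Taxable wages = $4838.43 − $338.69 = $4499.74
Federal income tax: $4499.74 × 0.155 = $697.46
Local income tax: $4499.74 × 0.0125 = $56.25
Medicare: $4838.43 × 0.02 = $96.77
PFL insurance: $4838.43 × 0.01 = $48.38
Charitable contribution: $269.02
Parking fee: $347.04
(Employer's $149.14 toward charitable contribution is not withheld from the employee.)
Total deductions = $338.69 + $697.46 + $56.25 + $96.77 + $48.38 + $269.02 + $347.04 = $1853.61
Net pay = $4838.43 − $1853.61 = $2984.82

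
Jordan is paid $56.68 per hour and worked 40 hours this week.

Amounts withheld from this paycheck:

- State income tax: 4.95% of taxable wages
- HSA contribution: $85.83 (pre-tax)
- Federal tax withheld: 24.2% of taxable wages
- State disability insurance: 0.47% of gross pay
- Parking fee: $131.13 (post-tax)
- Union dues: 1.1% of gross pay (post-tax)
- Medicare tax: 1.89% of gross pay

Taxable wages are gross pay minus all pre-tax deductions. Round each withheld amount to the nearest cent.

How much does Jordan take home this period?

Gross pay: 40 × $56.68 = $2,267.20
HSA contribution: $85.83
Taxable wages = $2,267.20 − $85.83 = $2,181.37
State income tax: $2,181.37 × 0.0495 = $107.98
Federal tax withheld: $2,181.37 × 0.242 = $527.89
State disability insurance: $2,267.20 × 0.0047 = $10.66
Medicare tax: $2,267.20 × 0.0189 = $42.85
Union dues: $2,267.20 × 0.011 = $24.94
Parking fee: $131.13
Total deductions = $85.83 + $107.98 + $527.89 + $10.66 + $42.85 + $24.94 + $131.13 = $931.28
Net pay = $2,267.20 − $931.28 = $1,335.92

$1,335.92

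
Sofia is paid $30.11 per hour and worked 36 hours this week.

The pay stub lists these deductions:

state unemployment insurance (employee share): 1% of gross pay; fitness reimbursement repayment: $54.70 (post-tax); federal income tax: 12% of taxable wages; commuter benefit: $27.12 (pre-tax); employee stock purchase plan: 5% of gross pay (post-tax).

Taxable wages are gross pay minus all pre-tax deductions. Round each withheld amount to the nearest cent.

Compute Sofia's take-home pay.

Gross pay: 36 × $30.11 = $1,083.96
Commuter benefit: $27.12
Taxable wages = $1,083.96 − $27.12 = $1,056.84
Federal income tax: $1,056.84 × 0.12 = $126.82
State unemployment insurance (employee share): $1,083.96 × 0.01 = $10.84
Fitness reimbursement repayment: $54.70
Employee stock purchase plan: $1,083.96 × 0.05 = $54.20
Total deductions = $27.12 + $126.82 + $10.84 + $54.70 + $54.20 = $273.68
Net pay = $1,083.96 − $273.68 = $810.28

$810.28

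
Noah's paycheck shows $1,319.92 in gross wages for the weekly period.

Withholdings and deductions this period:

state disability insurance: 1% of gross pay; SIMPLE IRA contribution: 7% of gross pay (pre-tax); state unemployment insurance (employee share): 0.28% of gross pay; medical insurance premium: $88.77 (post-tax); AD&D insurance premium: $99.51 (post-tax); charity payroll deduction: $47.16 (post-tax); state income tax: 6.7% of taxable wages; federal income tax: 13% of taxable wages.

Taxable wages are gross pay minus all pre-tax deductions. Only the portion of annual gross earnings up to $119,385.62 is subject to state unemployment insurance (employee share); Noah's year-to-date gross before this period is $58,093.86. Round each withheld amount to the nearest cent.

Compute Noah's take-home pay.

$733.37

SIMPLE IRA contribution: $1,319.92 × 0.07 = $92.39
Taxable wages = $1,319.92 − $92.39 = $1,227.53
State income tax: $1,227.53 × 0.067 = $82.24
Federal income tax: $1,227.53 × 0.13 = $159.58
State unemployment insurance (employee share): cap not yet reached, full $1,319.92 is subject → $1,319.92 × 0.0028 = $3.70
State disability insurance: $1,319.92 × 0.01 = $13.20
Medical insurance premium: $88.77
AD&D insurance premium: $99.51
Charity payroll deduction: $47.16
Total deductions = $92.39 + $82.24 + $159.58 + $3.70 + $13.20 + $88.77 + $99.51 + $47.16 = $586.55
Net pay = $1,319.92 − $586.55 = $733.37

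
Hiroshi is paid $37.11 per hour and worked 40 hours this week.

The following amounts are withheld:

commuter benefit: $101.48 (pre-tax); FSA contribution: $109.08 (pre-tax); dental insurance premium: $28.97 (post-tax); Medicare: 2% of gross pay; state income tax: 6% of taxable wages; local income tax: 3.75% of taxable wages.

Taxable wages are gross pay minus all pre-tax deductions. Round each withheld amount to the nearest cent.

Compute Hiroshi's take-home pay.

Gross pay: 40 × $37.11 = $1484.40
FSA contribution: $109.08
Commuter benefit: $101.48
Pre-tax total = $109.08 + $101.48 = $210.56
Taxable wages = $1484.40 − $210.56 = $1273.84
Local income tax: $1273.84 × 0.0375 = $47.77
State income tax: $1273.84 × 0.06 = $76.43
Medicare: $1484.40 × 0.02 = $29.69
Dental insurance premium: $28.97
Total deductions = $109.08 + $101.48 + $47.77 + $76.43 + $29.69 + $28.97 = $393.42
Net pay = $1484.40 − $393.42 = $1090.98

$1090.98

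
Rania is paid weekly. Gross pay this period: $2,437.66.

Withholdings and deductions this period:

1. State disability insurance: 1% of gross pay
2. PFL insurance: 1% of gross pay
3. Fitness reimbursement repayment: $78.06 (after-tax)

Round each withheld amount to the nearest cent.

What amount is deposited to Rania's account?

$2,310.84

State disability insurance: $2,437.66 × 0.01 = $24.38
PFL insurance: $2,437.66 × 0.01 = $24.38
Fitness reimbursement repayment: $78.06
Total deductions = $24.38 + $24.38 + $78.06 = $126.82
Net pay = $2,437.66 − $126.82 = $2,310.84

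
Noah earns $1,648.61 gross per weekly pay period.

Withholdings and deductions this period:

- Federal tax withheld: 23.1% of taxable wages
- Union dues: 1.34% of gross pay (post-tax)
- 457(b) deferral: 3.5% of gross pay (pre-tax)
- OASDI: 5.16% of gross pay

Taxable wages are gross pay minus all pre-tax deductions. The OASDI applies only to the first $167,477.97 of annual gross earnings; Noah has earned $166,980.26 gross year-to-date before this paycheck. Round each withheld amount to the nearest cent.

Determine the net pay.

$1,175.64

457(b) deferral: $1,648.61 × 0.035 = $57.70
Taxable wages = $1,648.61 − $57.70 = $1,590.91
Federal tax withheld: $1,590.91 × 0.231 = $367.50
OASDI: only $167,477.97 − $166,980.26 = $497.71 of this check is subject → $497.71 × 0.0516 = $25.68
Union dues: $1,648.61 × 0.0134 = $22.09
Total deductions = $57.70 + $367.50 + $25.68 + $22.09 = $472.97
Net pay = $1,648.61 − $472.97 = $1,175.64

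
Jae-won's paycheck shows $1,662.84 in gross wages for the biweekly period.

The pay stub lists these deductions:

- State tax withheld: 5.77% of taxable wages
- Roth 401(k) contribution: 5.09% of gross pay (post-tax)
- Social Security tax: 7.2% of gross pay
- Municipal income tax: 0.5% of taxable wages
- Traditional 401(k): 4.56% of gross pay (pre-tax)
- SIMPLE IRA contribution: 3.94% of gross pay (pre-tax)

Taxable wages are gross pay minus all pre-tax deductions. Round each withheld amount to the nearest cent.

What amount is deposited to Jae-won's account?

$1,221.73

Traditional 401(k): $1,662.84 × 0.0456 = $75.83
SIMPLE IRA contribution: $1,662.84 × 0.0394 = $65.52
Pre-tax total = $75.83 + $65.52 = $141.35
Taxable wages = $1,662.84 − $141.35 = $1,521.49
State tax withheld: $1,521.49 × 0.0577 = $87.79
Municipal income tax: $1,521.49 × 0.005 = $7.61
Social Security tax: $1,662.84 × 0.072 = $119.72
Roth 401(k) contribution: $1,662.84 × 0.0509 = $84.64
Total deductions = $75.83 + $65.52 + $87.79 + $7.61 + $119.72 + $84.64 = $441.11
Net pay = $1,662.84 − $441.11 = $1,221.73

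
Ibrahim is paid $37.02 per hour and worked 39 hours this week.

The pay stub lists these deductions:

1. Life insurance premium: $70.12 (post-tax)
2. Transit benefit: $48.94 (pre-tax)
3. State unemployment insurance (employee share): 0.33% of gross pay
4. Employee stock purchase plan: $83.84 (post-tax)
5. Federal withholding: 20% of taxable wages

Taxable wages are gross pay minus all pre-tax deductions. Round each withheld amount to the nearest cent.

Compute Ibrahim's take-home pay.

Gross pay: 39 × $37.02 = $1,443.78
Transit benefit: $48.94
Taxable wages = $1,443.78 − $48.94 = $1,394.84
Federal withholding: $1,394.84 × 0.2 = $278.97
State unemployment insurance (employee share): $1,443.78 × 0.0033 = $4.76
Life insurance premium: $70.12
Employee stock purchase plan: $83.84
Total deductions = $48.94 + $278.97 + $4.76 + $70.12 + $83.84 = $486.63
Net pay = $1,443.78 − $486.63 = $957.15

$957.15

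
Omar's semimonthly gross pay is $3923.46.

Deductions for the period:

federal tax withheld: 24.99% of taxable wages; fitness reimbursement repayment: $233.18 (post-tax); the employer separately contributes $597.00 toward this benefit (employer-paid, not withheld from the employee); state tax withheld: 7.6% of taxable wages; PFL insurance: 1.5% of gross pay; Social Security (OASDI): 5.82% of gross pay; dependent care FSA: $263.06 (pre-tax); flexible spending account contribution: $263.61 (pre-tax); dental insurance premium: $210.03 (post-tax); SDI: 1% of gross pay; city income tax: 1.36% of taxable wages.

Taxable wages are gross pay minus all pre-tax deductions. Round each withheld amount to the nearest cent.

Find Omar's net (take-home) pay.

Dependent care FSA: $263.06
Flexible spending account contribution: $263.61
Pre-tax total = $263.06 + $263.61 = $526.67
Taxable wages = $3923.46 − $526.67 = $3396.79
State tax withheld: $3396.79 × 0.076 = $258.16
City income tax: $3396.79 × 0.0136 = $46.20
Federal tax withheld: $3396.79 × 0.2499 = $848.86
PFL insurance: $3923.46 × 0.015 = $58.85
Social Security (OASDI): $3923.46 × 0.0582 = $228.35
SDI: $3923.46 × 0.01 = $39.23
Fitness reimbursement repayment: $233.18
Dental insurance premium: $210.03
(Employer's $597.00 toward fitness reimbursement repayment is not withheld from the employee.)
Total deductions = $263.06 + $263.61 + $258.16 + $46.20 + $848.86 + $58.85 + $228.35 + $39.23 + $233.18 + $210.03 = $2449.53
Net pay = $3923.46 − $2449.53 = $1473.93

$1473.93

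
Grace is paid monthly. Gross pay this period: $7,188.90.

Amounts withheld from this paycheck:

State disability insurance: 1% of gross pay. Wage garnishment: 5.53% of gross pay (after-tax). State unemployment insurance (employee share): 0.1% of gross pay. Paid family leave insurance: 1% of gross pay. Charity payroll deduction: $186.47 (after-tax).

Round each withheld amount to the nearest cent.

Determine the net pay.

State unemployment insurance (employee share): $7,188.90 × 0.001 = $7.19
State disability insurance: $7,188.90 × 0.01 = $71.89
Paid family leave insurance: $7,188.90 × 0.01 = $71.89
Wage garnishment: $7,188.90 × 0.0553 = $397.55
Charity payroll deduction: $186.47
Total deductions = $7.19 + $71.89 + $71.89 + $397.55 + $186.47 = $734.99
Net pay = $7,188.90 − $734.99 = $6,453.91

$6,453.91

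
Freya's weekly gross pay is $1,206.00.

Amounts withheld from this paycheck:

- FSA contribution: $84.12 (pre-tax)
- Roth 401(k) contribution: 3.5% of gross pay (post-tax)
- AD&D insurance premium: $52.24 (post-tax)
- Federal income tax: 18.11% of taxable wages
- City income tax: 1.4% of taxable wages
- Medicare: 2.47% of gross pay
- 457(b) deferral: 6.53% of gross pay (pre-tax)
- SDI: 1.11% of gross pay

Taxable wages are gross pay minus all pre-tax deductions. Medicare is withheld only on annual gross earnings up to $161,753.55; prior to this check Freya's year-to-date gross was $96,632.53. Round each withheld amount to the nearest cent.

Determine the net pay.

$701.99

457(b) deferral: $1,206.00 × 0.0653 = $78.75
FSA contribution: $84.12
Pre-tax total = $78.75 + $84.12 = $162.87
Taxable wages = $1,206.00 − $162.87 = $1,043.13
Federal income tax: $1,043.13 × 0.1811 = $188.91
City income tax: $1,043.13 × 0.014 = $14.60
Medicare: cap not yet reached, full $1,206.00 is subject → $1,206.00 × 0.0247 = $29.79
SDI: $1,206.00 × 0.0111 = $13.39
AD&D insurance premium: $52.24
Roth 401(k) contribution: $1,206.00 × 0.035 = $42.21
Total deductions = $78.75 + $84.12 + $188.91 + $14.60 + $29.79 + $13.39 + $52.24 + $42.21 = $504.01
Net pay = $1,206.00 − $504.01 = $701.99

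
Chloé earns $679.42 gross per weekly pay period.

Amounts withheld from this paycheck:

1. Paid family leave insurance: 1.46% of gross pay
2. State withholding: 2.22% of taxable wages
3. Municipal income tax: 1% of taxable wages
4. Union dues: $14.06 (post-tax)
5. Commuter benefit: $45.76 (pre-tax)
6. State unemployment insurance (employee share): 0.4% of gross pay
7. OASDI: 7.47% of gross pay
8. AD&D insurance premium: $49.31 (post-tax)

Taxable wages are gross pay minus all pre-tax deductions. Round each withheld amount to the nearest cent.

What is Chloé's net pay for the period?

Commuter benefit: $45.76
Taxable wages = $679.42 − $45.76 = $633.66
Municipal income tax: $633.66 × 0.01 = $6.34
State withholding: $633.66 × 0.0222 = $14.07
OASDI: $679.42 × 0.0747 = $50.75
Paid family leave insurance: $679.42 × 0.0146 = $9.92
State unemployment insurance (employee share): $679.42 × 0.004 = $2.72
AD&D insurance premium: $49.31
Union dues: $14.06
Total deductions = $45.76 + $6.34 + $14.07 + $50.75 + $9.92 + $2.72 + $49.31 + $14.06 = $192.93
Net pay = $679.42 − $192.93 = $486.49

$486.49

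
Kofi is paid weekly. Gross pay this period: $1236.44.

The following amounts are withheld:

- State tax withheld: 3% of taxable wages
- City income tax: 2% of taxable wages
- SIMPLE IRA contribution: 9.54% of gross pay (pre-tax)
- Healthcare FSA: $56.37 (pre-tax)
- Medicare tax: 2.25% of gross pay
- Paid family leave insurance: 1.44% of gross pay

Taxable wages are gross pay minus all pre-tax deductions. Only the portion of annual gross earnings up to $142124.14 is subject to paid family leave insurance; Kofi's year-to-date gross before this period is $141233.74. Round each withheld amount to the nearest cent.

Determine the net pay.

Healthcare FSA: $56.37
SIMPLE IRA contribution: $1236.44 × 0.0954 = $117.96
Pre-tax total = $56.37 + $117.96 = $174.33
Taxable wages = $1236.44 − $174.33 = $1062.11
State tax withheld: $1062.11 × 0.03 = $31.86
City income tax: $1062.11 × 0.02 = $21.24
Paid family leave insurance: only $142124.14 − $141233.74 = $890.40 of this check is subject → $890.40 × 0.0144 = $12.82
Medicare tax: $1236.44 × 0.0225 = $27.82
Total deductions = $56.37 + $117.96 + $31.86 + $21.24 + $12.82 + $27.82 = $268.07
Net pay = $1236.44 − $268.07 = $968.37

$968.37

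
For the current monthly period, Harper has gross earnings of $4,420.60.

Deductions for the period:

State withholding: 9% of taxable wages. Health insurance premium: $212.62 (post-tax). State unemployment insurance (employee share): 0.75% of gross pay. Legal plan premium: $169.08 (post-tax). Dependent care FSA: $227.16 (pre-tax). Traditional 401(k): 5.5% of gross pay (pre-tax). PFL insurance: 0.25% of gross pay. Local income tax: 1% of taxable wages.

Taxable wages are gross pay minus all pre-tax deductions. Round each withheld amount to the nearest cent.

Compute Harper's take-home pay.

$3,129.38

Dependent care FSA: $227.16
Traditional 401(k): $4,420.60 × 0.055 = $243.13
Pre-tax total = $227.16 + $243.13 = $470.29
Taxable wages = $4,420.60 − $470.29 = $3,950.31
State withholding: $3,950.31 × 0.09 = $355.53
Local income tax: $3,950.31 × 0.01 = $39.50
PFL insurance: $4,420.60 × 0.0025 = $11.05
State unemployment insurance (employee share): $4,420.60 × 0.0075 = $33.15
Health insurance premium: $212.62
Legal plan premium: $169.08
Total deductions = $227.16 + $243.13 + $355.53 + $39.50 + $11.05 + $33.15 + $212.62 + $169.08 = $1,291.22
Net pay = $4,420.60 − $1,291.22 = $3,129.38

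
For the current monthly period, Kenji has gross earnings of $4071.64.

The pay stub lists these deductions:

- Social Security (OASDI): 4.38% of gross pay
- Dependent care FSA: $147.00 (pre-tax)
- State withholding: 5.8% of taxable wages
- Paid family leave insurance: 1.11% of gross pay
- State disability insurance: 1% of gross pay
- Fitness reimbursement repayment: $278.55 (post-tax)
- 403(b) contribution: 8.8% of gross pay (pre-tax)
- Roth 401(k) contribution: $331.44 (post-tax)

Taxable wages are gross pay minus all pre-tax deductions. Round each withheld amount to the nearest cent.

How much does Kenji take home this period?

$2485.24

403(b) contribution: $4071.64 × 0.088 = $358.30
Dependent care FSA: $147.00
Pre-tax total = $358.30 + $147.00 = $505.30
Taxable wages = $4071.64 − $505.30 = $3566.34
State withholding: $3566.34 × 0.058 = $206.85
Social Security (OASDI): $4071.64 × 0.0438 = $178.34
Paid family leave insurance: $4071.64 × 0.0111 = $45.20
State disability insurance: $4071.64 × 0.01 = $40.72
Fitness reimbursement repayment: $278.55
Roth 401(k) contribution: $331.44
Total deductions = $358.30 + $147.00 + $206.85 + $178.34 + $45.20 + $40.72 + $278.55 + $331.44 = $1586.40
Net pay = $4071.64 − $1586.40 = $2485.24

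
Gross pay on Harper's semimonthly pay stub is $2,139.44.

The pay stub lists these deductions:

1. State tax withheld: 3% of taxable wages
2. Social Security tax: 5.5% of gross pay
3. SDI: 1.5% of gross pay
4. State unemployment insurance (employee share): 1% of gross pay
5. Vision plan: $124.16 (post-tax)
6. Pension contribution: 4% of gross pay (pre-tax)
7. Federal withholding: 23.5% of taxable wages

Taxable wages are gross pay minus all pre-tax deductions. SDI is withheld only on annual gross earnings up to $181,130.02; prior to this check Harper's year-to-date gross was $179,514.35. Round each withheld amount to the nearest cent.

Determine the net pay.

$1,222.12

Pension contribution: $2,139.44 × 0.04 = $85.58
Taxable wages = $2,139.44 − $85.58 = $2,053.86
Federal withholding: $2,053.86 × 0.235 = $482.66
State tax withheld: $2,053.86 × 0.03 = $61.62
SDI: only $181,130.02 − $179,514.35 = $1,615.67 of this check is subject → $1,615.67 × 0.015 = $24.24
State unemployment insurance (employee share): $2,139.44 × 0.01 = $21.39
Social Security tax: $2,139.44 × 0.055 = $117.67
Vision plan: $124.16
Total deductions = $85.58 + $482.66 + $61.62 + $24.24 + $21.39 + $117.67 + $124.16 = $917.32
Net pay = $2,139.44 − $917.32 = $1,222.12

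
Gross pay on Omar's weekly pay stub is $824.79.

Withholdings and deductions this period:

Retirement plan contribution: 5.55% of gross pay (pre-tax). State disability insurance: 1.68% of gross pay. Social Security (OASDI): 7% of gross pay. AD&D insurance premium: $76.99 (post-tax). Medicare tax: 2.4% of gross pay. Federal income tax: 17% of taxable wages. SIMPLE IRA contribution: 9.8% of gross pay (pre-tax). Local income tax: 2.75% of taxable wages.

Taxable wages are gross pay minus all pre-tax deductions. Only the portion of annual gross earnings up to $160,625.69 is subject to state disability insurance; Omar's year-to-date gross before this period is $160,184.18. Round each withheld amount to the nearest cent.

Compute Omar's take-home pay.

Retirement plan contribution: $824.79 × 0.0555 = $45.78
SIMPLE IRA contribution: $824.79 × 0.098 = $80.83
Pre-tax total = $45.78 + $80.83 = $126.61
Taxable wages = $824.79 − $126.61 = $698.18
Local income tax: $698.18 × 0.0275 = $19.20
Federal income tax: $698.18 × 0.17 = $118.69
Social Security (OASDI): $824.79 × 0.07 = $57.74
State disability insurance: only $160,625.69 − $160,184.18 = $441.51 of this check is subject → $441.51 × 0.0168 = $7.42
Medicare tax: $824.79 × 0.024 = $19.79
AD&D insurance premium: $76.99
Total deductions = $45.78 + $80.83 + $19.20 + $118.69 + $57.74 + $7.42 + $19.79 + $76.99 = $426.44
Net pay = $824.79 − $426.44 = $398.35

$398.35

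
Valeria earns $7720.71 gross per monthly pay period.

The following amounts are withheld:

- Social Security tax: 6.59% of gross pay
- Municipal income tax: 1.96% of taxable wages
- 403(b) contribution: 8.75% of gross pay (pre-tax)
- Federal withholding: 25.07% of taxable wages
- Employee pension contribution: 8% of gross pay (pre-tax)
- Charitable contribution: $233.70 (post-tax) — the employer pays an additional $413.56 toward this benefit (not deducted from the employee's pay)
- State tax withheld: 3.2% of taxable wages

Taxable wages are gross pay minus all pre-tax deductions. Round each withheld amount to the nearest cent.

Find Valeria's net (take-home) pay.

$3741.97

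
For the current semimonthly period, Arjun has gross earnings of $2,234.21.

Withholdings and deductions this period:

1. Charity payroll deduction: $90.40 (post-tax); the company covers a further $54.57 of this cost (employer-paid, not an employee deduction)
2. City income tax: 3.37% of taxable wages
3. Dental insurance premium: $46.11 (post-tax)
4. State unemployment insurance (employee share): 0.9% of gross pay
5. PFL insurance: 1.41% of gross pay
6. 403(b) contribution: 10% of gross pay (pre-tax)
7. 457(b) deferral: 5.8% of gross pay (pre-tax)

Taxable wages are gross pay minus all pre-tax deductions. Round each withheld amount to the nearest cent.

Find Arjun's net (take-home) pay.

$1,629.69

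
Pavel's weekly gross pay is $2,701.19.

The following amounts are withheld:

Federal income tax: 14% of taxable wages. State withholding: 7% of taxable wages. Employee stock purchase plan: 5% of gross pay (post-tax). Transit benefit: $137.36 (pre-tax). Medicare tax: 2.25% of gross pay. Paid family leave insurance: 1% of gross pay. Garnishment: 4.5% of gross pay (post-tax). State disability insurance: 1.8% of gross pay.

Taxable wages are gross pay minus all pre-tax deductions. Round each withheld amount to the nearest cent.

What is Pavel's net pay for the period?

$1,632.40

Transit benefit: $137.36
Taxable wages = $2,701.19 − $137.36 = $2,563.83
Federal income tax: $2,563.83 × 0.14 = $358.94
State withholding: $2,563.83 × 0.07 = $179.47
Paid family leave insurance: $2,701.19 × 0.01 = $27.01
Medicare tax: $2,701.19 × 0.0225 = $60.78
State disability insurance: $2,701.19 × 0.018 = $48.62
Garnishment: $2,701.19 × 0.045 = $121.55
Employee stock purchase plan: $2,701.19 × 0.05 = $135.06
Total deductions = $137.36 + $358.94 + $179.47 + $27.01 + $60.78 + $48.62 + $121.55 + $135.06 = $1,068.79
Net pay = $2,701.19 − $1,068.79 = $1,632.40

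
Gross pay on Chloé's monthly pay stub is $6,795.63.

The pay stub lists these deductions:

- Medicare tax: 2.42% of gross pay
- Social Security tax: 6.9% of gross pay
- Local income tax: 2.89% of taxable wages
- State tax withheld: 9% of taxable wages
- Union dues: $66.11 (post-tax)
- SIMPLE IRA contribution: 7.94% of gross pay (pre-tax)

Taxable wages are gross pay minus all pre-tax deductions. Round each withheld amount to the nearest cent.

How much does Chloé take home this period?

SIMPLE IRA contribution: $6,795.63 × 0.0794 = $539.57
Taxable wages = $6,795.63 − $539.57 = $6,256.06
Local income tax: $6,256.06 × 0.0289 = $180.80
State tax withheld: $6,256.06 × 0.09 = $563.05
Medicare tax: $6,795.63 × 0.0242 = $164.45
Social Security tax: $6,795.63 × 0.069 = $468.90
Union dues: $66.11
Total deductions = $539.57 + $180.80 + $563.05 + $164.45 + $468.90 + $66.11 = $1,982.88
Net pay = $6,795.63 − $1,982.88 = $4,812.75

$4,812.75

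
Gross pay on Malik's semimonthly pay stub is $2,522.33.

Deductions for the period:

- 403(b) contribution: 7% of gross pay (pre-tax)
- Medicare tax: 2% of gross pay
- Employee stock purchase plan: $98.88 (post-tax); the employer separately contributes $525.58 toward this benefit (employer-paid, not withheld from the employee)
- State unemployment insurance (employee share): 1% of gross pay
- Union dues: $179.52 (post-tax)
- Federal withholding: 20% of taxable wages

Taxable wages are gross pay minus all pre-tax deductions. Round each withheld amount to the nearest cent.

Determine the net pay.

403(b) contribution: $2,522.33 × 0.07 = $176.56
Taxable wages = $2,522.33 − $176.56 = $2,345.77
Federal withholding: $2,345.77 × 0.2 = $469.15
State unemployment insurance (employee share): $2,522.33 × 0.01 = $25.22
Medicare tax: $2,522.33 × 0.02 = $50.45
Employee stock purchase plan: $98.88
Union dues: $179.52
(Employer's $525.58 toward employee stock purchase plan is not withheld from the employee.)
Total deductions = $176.56 + $469.15 + $25.22 + $50.45 + $98.88 + $179.52 = $999.78
Net pay = $2,522.33 − $999.78 = $1,522.55

$1,522.55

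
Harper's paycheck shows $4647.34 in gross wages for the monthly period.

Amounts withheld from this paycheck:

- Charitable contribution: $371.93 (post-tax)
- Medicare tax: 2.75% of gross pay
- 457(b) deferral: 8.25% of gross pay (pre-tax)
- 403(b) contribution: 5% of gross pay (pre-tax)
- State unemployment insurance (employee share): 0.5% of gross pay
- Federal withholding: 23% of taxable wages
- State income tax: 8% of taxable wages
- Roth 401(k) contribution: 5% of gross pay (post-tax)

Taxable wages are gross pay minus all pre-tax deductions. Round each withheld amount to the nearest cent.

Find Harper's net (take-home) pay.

457(b) deferral: $4647.34 × 0.0825 = $383.41
403(b) contribution: $4647.34 × 0.05 = $232.37
Pre-tax total = $383.41 + $232.37 = $615.78
Taxable wages = $4647.34 − $615.78 = $4031.56
State income tax: $4031.56 × 0.08 = $322.52
Federal withholding: $4031.56 × 0.23 = $927.26
Medicare tax: $4647.34 × 0.0275 = $127.80
State unemployment insurance (employee share): $4647.34 × 0.005 = $23.24
Roth 401(k) contribution: $4647.34 × 0.05 = $232.37
Charitable contribution: $371.93
Total deductions = $383.41 + $232.37 + $322.52 + $927.26 + $127.80 + $23.24 + $232.37 + $371.93 = $2620.90
Net pay = $4647.34 − $2620.90 = $2026.44

$2026.44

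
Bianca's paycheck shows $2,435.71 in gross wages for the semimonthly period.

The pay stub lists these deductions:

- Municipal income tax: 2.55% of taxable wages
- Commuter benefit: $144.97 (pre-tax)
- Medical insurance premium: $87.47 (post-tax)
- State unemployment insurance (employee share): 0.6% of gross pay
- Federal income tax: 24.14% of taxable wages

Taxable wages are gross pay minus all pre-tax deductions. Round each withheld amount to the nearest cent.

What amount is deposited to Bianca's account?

$1,577.27

Commuter benefit: $144.97
Taxable wages = $2,435.71 − $144.97 = $2,290.74
Municipal income tax: $2,290.74 × 0.0255 = $58.41
Federal income tax: $2,290.74 × 0.2414 = $552.98
State unemployment insurance (employee share): $2,435.71 × 0.006 = $14.61
Medical insurance premium: $87.47
Total deductions = $144.97 + $58.41 + $552.98 + $14.61 + $87.47 = $858.44
Net pay = $2,435.71 − $858.44 = $1,577.27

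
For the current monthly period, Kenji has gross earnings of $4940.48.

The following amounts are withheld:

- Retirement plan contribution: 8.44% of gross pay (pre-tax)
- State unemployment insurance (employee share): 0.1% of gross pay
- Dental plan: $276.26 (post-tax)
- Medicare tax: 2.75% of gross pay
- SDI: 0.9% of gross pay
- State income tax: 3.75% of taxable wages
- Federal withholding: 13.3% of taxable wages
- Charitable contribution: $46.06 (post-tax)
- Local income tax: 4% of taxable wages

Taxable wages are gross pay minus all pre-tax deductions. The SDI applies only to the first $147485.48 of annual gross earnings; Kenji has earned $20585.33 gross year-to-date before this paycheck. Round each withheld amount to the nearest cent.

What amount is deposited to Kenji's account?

$3063.72

Retirement plan contribution: $4940.48 × 0.0844 = $416.98
Taxable wages = $4940.48 − $416.98 = $4523.50
Local income tax: $4523.50 × 0.04 = $180.94
State income tax: $4523.50 × 0.0375 = $169.63
Federal withholding: $4523.50 × 0.133 = $601.63
Medicare tax: $4940.48 × 0.0275 = $135.86
State unemployment insurance (employee share): $4940.48 × 0.001 = $4.94
SDI: cap not yet reached, full $4940.48 is subject → $4940.48 × 0.009 = $44.46
Dental plan: $276.26
Charitable contribution: $46.06
Total deductions = $416.98 + $180.94 + $169.63 + $601.63 + $135.86 + $4.94 + $44.46 + $276.26 + $46.06 = $1876.76
Net pay = $4940.48 − $1876.76 = $3063.72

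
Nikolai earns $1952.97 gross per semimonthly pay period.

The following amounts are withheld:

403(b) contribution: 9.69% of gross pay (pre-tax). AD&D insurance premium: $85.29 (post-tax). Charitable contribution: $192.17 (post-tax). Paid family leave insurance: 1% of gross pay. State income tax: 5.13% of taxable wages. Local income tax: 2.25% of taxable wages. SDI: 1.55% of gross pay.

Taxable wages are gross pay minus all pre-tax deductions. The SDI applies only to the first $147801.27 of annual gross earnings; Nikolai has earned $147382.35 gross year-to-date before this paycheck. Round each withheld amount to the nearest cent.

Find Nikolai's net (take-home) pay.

$1330.09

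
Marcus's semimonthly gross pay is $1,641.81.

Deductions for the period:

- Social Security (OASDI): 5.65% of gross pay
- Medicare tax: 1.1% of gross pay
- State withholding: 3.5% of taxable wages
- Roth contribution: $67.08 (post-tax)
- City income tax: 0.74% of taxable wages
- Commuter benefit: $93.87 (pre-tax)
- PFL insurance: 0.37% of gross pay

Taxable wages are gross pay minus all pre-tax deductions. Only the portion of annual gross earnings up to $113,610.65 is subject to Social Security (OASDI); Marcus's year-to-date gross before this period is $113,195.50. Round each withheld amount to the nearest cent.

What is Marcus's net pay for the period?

$1,367.64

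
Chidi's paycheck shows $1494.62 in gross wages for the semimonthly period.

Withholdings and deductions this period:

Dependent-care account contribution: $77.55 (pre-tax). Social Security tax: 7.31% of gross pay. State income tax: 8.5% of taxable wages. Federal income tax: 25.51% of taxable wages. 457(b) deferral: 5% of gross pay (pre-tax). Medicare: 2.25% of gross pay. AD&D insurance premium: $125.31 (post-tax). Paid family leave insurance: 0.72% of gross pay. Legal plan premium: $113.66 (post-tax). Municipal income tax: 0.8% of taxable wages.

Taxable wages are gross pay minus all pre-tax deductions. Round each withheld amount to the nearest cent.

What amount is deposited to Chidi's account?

$482.45

Dependent-care account contribution: $77.55
457(b) deferral: $1494.62 × 0.05 = $74.73
Pre-tax total = $77.55 + $74.73 = $152.28
Taxable wages = $1494.62 − $152.28 = $1342.34
Federal income tax: $1342.34 × 0.2551 = $342.43
State income tax: $1342.34 × 0.085 = $114.10
Municipal income tax: $1342.34 × 0.008 = $10.74
Paid family leave insurance: $1494.62 × 0.0072 = $10.76
Social Security tax: $1494.62 × 0.0731 = $109.26
Medicare: $1494.62 × 0.0225 = $33.63
AD&D insurance premium: $125.31
Legal plan premium: $113.66
Total deductions = $77.55 + $74.73 + $342.43 + $114.10 + $10.74 + $10.76 + $109.26 + $33.63 + $125.31 + $113.66 = $1012.17
Net pay = $1494.62 − $1012.17 = $482.45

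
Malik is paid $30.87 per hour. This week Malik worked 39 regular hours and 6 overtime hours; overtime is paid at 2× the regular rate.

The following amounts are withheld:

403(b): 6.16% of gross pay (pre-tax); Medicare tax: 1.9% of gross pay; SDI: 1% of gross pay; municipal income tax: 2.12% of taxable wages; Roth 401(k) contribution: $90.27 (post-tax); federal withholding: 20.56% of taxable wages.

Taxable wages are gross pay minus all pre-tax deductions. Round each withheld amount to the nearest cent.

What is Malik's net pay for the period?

$1,006.40

Regular pay: 39 × $30.87 = $1,203.93
Overtime pay: 6 × $30.87 × 2 = $370.44
Gross pay = $1,203.93 + $370.44 = $1,574.37
403(b): $1,574.37 × 0.0616 = $96.98
Taxable wages = $1,574.37 − $96.98 = $1,477.39
Municipal income tax: $1,477.39 × 0.0212 = $31.32
Federal withholding: $1,477.39 × 0.2056 = $303.75
SDI: $1,574.37 × 0.01 = $15.74
Medicare tax: $1,574.37 × 0.019 = $29.91
Roth 401(k) contribution: $90.27
Total deductions = $96.98 + $31.32 + $303.75 + $15.74 + $29.91 + $90.27 = $567.97
Net pay = $1,574.37 − $567.97 = $1,006.40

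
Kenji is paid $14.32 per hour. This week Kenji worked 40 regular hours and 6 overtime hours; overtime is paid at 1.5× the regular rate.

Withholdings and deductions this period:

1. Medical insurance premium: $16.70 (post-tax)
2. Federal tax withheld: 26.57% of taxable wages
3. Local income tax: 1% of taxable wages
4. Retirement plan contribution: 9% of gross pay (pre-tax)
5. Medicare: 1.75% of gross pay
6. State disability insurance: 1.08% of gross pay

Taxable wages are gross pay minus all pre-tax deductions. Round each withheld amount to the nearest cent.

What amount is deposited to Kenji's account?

$425.92

Regular pay: 40 × $14.32 = $572.80
Overtime pay: 6 × $14.32 × 1.5 = $128.88
Gross pay = $572.80 + $128.88 = $701.68
Retirement plan contribution: $701.68 × 0.09 = $63.15
Taxable wages = $701.68 − $63.15 = $638.53
Federal tax withheld: $638.53 × 0.2657 = $169.66
Local income tax: $638.53 × 0.01 = $6.39
Medicare: $701.68 × 0.0175 = $12.28
State disability insurance: $701.68 × 0.0108 = $7.58
Medical insurance premium: $16.70
Total deductions = $63.15 + $169.66 + $6.39 + $12.28 + $7.58 + $16.70 = $275.76
Net pay = $701.68 − $275.76 = $425.92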